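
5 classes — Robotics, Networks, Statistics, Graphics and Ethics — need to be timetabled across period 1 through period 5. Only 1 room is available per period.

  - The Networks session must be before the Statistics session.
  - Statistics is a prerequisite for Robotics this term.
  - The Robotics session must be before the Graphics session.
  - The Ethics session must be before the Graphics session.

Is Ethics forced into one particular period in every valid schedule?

Ethics can be period 1 (e.g. Graphics in period 5; Robotics in period 4; Statistics in period 3; Networks in period 2; Ethics in period 1) or period 2 (e.g. Robotics -> period 4; Graphics -> period 5; Networks -> period 1; Statistics -> period 3; Ethics -> period 2).

No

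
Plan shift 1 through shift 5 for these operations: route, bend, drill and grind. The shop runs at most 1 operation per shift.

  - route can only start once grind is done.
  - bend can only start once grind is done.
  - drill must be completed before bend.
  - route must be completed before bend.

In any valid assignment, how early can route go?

shift 2

Precedence pushes route to at least shift 2; downstream work caps route at shift 4.
route at shift 2 is achievable: route -> shift 2, bend -> shift 4, drill -> shift 3, grind -> shift 1.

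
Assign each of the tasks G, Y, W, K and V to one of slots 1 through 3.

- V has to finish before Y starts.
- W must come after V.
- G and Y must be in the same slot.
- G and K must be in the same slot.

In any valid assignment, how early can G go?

2

G must be in the same slot as Y, which can't be before 2, so G is at least 2.
G at 2 is achievable: W -> 2; V -> 1; K -> 2; G -> 2; Y -> 2.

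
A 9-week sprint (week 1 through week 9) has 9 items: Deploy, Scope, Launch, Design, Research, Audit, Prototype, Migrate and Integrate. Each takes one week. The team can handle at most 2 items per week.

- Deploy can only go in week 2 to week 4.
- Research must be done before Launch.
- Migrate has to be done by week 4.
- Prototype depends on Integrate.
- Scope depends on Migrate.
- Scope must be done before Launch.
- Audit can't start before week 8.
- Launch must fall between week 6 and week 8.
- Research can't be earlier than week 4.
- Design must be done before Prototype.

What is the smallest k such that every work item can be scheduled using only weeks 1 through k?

The precedence chain requires at least 3 distinct weeks.
With at most 2 per week and 9 work items, at least 5 weeks are needed.
Audit can't be placed before week 8, so the schedule must run through at least week 8.
8 works (last occupied week: week 8): for example Research=week 4, Deploy=week 2, Design=week 1, Audit=week 8, Prototype=week 4, Migrate=week 1, Launch=week 6, Integrate=week 3, Scope=week 2.

8 weeks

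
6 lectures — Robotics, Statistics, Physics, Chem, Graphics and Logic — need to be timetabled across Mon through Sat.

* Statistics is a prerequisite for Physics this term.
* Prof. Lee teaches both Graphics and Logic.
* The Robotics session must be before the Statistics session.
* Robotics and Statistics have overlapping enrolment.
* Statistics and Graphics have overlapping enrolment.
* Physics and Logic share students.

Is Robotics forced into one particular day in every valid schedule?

Robotics can be Mon (e.g. Physics in Wed, Statistics in Tue, Logic in Tue, Graphics in Mon, Chem in Mon, Robotics in Mon) or Tue (e.g. Graphics=Mon; Chem=Mon; Statistics=Wed; Robotics=Tue; Logic=Tue; Physics=Thu).

No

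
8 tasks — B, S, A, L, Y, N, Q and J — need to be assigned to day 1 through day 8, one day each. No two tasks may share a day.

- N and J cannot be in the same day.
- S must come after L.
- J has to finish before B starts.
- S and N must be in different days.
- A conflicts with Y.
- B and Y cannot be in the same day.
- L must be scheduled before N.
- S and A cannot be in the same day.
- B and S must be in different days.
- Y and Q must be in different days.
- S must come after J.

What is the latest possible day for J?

day 6

Downstream work caps J at day 7.
J at day 6 is achievable: N in day 2; A in day 3; Q in day 5; S in day 7; Y in day 4; B in day 8; L in day 1; J in day 6.
Nothing later works — the conflict and capacity constraints rule out every day after day 6.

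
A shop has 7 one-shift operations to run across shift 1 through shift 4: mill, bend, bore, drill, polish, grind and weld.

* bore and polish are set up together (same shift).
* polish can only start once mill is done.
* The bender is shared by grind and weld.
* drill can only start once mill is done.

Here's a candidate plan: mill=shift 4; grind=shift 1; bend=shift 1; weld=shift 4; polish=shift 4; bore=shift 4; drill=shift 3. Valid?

No. drill can only start once mill is done is not satisfied.

The bender is shared by grind and weld — holds.
bore and polish are set up together (same shift) — holds.
drill can only start once mill is done — violated.
polish can only start once mill is done — violated.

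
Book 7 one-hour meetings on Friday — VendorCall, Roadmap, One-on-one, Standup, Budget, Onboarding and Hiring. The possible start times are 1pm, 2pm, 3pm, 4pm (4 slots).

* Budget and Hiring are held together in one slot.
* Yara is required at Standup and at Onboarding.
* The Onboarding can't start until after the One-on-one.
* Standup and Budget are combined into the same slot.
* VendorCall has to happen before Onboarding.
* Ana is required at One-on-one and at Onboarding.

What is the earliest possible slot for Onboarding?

2pm

Precedence pushes Onboarding to at least 2pm.
Onboarding at 2pm is achievable: Hiring in 1pm, Onboarding in 2pm, Standup in 1pm, Budget in 1pm, One-on-one in 1pm, VendorCall in 1pm, Roadmap in 1pm.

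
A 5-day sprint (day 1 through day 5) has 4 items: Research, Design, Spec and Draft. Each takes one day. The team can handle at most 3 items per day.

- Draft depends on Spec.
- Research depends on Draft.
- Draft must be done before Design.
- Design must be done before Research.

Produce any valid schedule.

Spec=day 1; Draft=day 2; Research=day 4; Design=day 3

Checking: Design(day 3) before Research(day 4); Draft(day 2) before Research(day 4); Spec(day 1) before Draft(day 2); Draft(day 2) before Design(day 3); max 1 per day (cap 3).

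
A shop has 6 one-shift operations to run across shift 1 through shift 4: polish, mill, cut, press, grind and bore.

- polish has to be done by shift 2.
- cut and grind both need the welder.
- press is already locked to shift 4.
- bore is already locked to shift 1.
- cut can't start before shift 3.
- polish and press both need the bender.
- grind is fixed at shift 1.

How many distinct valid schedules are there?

Splitting on polish: it can be shift 1 (8), shift 2 (8). Listing each branch's schedules as (mill, cut, press, grind, bore) by shift number:
polish=shift 1: (1,3,4,1,1) (1,4,4,1,1) (2,3,4,1,1) (2,4,4,1,1) (3,3,4,1,1) (3,4,4,1,1) (4,3,4,1,1) (4,4,4,1,1) — 8.
polish=shift 2: (1,3,4,1,1) (1,4,4,1,1) (2,3,4,1,1) (2,4,4,1,1) (3,3,4,1,1) (3,4,4,1,1) (4,3,4,1,1) (4,4,4,1,1) — 8.
Summing: 8 + 8 = 16.

16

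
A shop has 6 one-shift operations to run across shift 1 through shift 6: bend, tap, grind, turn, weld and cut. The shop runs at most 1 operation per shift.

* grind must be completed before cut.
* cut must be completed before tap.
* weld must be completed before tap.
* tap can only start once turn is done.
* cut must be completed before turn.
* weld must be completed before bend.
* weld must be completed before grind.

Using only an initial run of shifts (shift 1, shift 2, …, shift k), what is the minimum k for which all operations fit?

6

The precedence chain requires at least 5 distinct shifts.
With at most 1 per shift and 6 operations, at least 6 shifts are needed.
6 works (last occupied shift: shift 6): for example tap in shift 5, turn in shift 4, grind in shift 2, cut in shift 3, weld in shift 1, bend in shift 6.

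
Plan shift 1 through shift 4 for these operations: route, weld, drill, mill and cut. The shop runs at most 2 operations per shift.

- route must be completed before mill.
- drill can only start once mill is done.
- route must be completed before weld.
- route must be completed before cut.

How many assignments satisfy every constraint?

23

Splitting on route: it can be shift 1 (21), shift 2 (2). Listing each branch's schedules as (weld, drill, mill, cut) by shift number:
route=shift 1: (2,3,2,3) (2,3,2,4) (2,4,2,3) (2,4,2,4) (2,4,3,2) (2,4,3,3) (2,4,3,4) (3,3,2,2) (3,3,2,4) (3,4,2,2) (3,4,2,3) (3,4,2,4) (3,4,3,2) (3,4,3,4) (4,3,2,2) (4,3,2,3) (4,3,2,4) (4,4,2,2) (4,4,2,3) (4,4,3,2) (4,4,3,3) — 21.
route=shift 2: (3,4,3,4) (4,4,3,3) — 2.
Summing: 21 + 2 = 23.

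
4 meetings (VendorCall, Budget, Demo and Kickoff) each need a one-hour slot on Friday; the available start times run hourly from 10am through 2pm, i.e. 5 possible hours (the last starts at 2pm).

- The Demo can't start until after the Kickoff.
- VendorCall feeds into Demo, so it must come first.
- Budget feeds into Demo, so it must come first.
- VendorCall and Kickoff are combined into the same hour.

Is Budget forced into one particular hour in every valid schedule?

No

Budget can be 10am (e.g. Demo in 11am; VendorCall in 10am; Budget in 10am; Kickoff in 10am) or 11am (e.g. Demo=12pm; VendorCall=10am; Kickoff=10am; Budget=11am).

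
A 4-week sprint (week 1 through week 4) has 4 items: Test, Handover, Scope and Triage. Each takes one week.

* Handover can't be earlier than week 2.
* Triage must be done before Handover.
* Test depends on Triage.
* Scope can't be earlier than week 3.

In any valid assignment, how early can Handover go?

Handover is available from week 2.
Handover at week 2 is achievable: Triage=week 1; Handover=week 2; Test=week 2; Scope=week 3.

week 2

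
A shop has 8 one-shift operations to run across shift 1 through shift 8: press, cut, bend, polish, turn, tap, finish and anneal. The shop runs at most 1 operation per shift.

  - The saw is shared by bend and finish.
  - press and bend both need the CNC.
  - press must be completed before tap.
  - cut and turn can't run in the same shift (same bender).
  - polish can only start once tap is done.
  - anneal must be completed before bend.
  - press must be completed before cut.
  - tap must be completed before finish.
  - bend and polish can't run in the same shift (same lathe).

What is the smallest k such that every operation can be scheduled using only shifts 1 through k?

8 shifts

The precedence chain requires at least 3 distinct shifts.
With at most 1 per shift and 8 operations, at least 8 shifts are needed.
8 works (last occupied shift: shift 8): for example polish=shift 6; turn=shift 8; press=shift 1; cut=shift 3; finish=shift 7; bend=shift 5; anneal=shift 4; tap=shift 2.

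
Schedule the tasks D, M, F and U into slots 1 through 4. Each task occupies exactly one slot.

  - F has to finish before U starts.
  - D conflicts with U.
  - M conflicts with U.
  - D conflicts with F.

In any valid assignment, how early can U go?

Precedence pushes U to at least 2.
U at 2 is achievable: D in 3, U in 2, M in 1, F in 1.

2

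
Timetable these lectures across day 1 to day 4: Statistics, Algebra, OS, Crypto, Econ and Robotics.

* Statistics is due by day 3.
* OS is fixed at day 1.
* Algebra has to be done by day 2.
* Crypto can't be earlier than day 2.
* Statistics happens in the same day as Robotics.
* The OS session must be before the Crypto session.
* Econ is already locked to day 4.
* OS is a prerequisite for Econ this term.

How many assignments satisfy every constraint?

Splitting on Statistics: it can be day 1 (6), day 2 (6), day 3 (6). Listing each branch's schedules as (Algebra, OS, Crypto, Econ, Robotics) by day number:
Statistics=day 1: (1,1,2,4,1) (1,1,3,4,1) (1,1,4,4,1) (2,1,2,4,1) (2,1,3,4,1) (2,1,4,4,1) — 6.
Statistics=day 2: (1,1,2,4,2) (1,1,3,4,2) (1,1,4,4,2) (2,1,2,4,2) (2,1,3,4,2) (2,1,4,4,2) — 6.
Statistics=day 3: (1,1,2,4,3) (1,1,3,4,3) (1,1,4,4,3) (2,1,2,4,3) (2,1,3,4,3) (2,1,4,4,3) — 6.
Summing: 6 + 6 + 6 = 18.

18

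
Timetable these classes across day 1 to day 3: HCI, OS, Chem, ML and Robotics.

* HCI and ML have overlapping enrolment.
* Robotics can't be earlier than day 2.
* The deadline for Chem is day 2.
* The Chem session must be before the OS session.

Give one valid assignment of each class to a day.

Chem=day 1; ML=day 2; Robotics=day 2; HCI=day 1; OS=day 2

Checking: Chem(day 1) before OS(day 2); HCI(day 1) != ML(day 2); Robotics=day 2 in [day 2,day 3]; Chem=day 1 in [day 1,day 2].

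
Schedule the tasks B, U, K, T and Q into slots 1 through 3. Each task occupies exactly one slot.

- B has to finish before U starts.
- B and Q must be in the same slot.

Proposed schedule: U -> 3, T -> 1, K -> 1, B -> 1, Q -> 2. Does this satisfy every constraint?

B has to finish before U starts — holds.
B and Q must be in the same slot — violated.

No — it violates: B and Q must be in the same slot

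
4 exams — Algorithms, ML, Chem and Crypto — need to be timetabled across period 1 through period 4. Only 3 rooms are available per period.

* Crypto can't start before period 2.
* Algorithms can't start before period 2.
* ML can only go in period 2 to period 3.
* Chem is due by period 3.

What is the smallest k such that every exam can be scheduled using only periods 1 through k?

2 periods

With at most 3 per period and 4 exams, at least 2 periods are needed.
Algorithms can't be placed before period 2, so the schedule must run through at least period 2.
2 works (last occupied period: period 2): for example Algorithms -> period 2, ML -> period 2, Chem -> period 1, Crypto -> period 2.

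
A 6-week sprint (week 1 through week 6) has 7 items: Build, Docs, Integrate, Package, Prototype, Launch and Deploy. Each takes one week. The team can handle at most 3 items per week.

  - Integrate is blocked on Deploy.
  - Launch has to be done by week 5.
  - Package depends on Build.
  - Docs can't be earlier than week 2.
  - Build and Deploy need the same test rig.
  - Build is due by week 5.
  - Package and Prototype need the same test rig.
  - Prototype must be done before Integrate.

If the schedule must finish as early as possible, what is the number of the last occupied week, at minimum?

The precedence chain requires at least 2 distinct weeks.
With at most 3 per week and 7 work items, at least 3 weeks are needed.
3 works (last occupied week: week 3): for example Package -> week 3; Integrate -> week 2; Docs -> week 2; Deploy -> week 1; Launch -> week 1; Prototype -> week 1; Build -> week 2.

week 3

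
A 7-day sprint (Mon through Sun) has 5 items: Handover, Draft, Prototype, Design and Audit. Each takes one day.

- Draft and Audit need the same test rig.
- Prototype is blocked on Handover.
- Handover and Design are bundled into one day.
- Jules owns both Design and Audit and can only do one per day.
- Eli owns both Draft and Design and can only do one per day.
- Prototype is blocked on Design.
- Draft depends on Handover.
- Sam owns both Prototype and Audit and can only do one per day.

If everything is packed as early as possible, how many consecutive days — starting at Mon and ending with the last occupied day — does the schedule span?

The precedence chain requires at least 2 distinct days.
Could 2 days be enough, i.e. nothing placed later than Tue? No: Prototype must come after Handover (at Mon or later) → {Tue}; Design must come before Prototype (at Tue or earlier) → {Mon}; Audit can't share with Prototype (Tue) → {Mon}; Audit can't share with Design (Mon) → nothing is left.
So 2 days is not enough.
3 works (last occupied day: Wed): for example Design=Mon; Audit=Wed; Prototype=Tue; Draft=Tue; Handover=Mon.

3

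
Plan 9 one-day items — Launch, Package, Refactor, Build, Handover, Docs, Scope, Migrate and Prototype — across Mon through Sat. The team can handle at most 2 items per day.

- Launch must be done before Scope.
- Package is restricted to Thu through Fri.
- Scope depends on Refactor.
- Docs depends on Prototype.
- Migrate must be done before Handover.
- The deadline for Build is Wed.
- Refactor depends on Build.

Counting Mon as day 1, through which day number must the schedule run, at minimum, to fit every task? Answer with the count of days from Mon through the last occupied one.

The precedence chain requires at least 3 distinct days.
With at most 2 per day and 9 tasks, at least 5 days are needed.
Package can't be placed before Thu — that is day 4 counting from Mon — so the schedule must run through at least 4 days.
5 works (last occupied day: Fri): for example Docs=Fri; Migrate=Tue; Launch=Mon; Package=Thu; Build=Mon; Prototype=Thu; Handover=Wed; Refactor=Tue; Scope=Wed.

5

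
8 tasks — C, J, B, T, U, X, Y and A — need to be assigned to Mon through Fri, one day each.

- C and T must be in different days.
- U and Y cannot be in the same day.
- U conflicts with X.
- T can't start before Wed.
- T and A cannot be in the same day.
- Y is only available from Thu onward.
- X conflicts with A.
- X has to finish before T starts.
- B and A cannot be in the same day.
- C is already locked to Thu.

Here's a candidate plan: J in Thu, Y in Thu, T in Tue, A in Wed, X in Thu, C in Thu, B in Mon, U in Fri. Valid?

B and A cannot be in the same day — holds.
Y is only available from Thu onward — holds.
C is already locked to Thu — holds.
X has to finish before T starts — violated.
X conflicts with A — holds.
T can't start before Wed — violated.
T and A cannot be in the same day — holds.
U conflicts with X — holds.
C and T must be in different days — holds.
U and Y cannot be in the same day — holds.

No — it violates: T can't start before Wed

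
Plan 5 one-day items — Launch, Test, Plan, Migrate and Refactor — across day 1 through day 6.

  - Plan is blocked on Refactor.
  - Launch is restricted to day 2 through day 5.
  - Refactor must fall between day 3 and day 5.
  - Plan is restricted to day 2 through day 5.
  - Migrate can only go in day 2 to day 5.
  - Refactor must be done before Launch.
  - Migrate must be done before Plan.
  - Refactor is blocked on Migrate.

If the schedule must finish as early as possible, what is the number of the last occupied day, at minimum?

The precedence chain requires at least 3 distinct days.
Propagating the time windows through the other constraints, Launch can't land before day 4, so the schedule must run through at least day 4.
4 works (last occupied day: day 4): for example Launch -> day 4, Refactor -> day 3, Migrate -> day 2, Plan -> day 4, Test -> day 1.

4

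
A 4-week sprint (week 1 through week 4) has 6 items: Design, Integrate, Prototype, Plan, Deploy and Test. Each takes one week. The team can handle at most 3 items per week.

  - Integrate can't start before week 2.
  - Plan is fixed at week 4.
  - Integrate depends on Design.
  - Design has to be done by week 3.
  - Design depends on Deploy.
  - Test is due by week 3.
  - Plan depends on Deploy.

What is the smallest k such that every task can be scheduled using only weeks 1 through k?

The precedence chain requires at least 3 distinct weeks.
With at most 3 per week and 6 tasks, at least 2 weeks are needed.
Plan can't be placed before week 4, so the schedule must run through at least week 4.
4 works (last occupied week: week 4): for example Integrate in week 3; Test in week 1; Design in week 2; Prototype in week 1; Deploy in week 1; Plan in week 4.

4 weeks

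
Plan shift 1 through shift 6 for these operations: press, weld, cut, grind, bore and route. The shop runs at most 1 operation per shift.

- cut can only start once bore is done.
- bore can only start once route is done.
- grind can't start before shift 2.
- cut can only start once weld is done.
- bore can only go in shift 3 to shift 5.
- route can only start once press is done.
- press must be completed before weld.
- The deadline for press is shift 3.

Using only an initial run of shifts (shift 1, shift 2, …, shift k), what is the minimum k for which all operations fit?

6

The precedence chain requires at least 4 distinct shifts.
With at most 1 per shift and 6 operations, at least 6 shifts are needed.
6 works (last occupied shift: shift 6): for example weld in shift 5, cut in shift 6, route in shift 2, bore in shift 3, grind in shift 4, press in shift 1.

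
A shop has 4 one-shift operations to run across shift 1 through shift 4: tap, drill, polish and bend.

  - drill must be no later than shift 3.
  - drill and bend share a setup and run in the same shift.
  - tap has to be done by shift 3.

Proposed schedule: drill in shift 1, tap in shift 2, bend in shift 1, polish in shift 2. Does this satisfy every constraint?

Yes, all constraints hold

drill and bend share a setup and run in the same shift — holds.
drill must be no later than shift 3 — holds.
tap has to be done by shift 3 — holds.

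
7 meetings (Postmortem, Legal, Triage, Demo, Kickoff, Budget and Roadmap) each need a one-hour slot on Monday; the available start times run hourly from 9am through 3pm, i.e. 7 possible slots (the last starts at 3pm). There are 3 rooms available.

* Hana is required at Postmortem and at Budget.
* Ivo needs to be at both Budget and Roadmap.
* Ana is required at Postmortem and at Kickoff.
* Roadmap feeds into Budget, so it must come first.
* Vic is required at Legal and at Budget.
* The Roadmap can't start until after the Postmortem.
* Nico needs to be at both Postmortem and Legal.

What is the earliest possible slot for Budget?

Precedence pushes Budget to at least 11am.
Budget at 11am is achievable: Budget in 11am; Legal in 10am; Demo in 9am; Postmortem in 9am; Triage in 9am; Kickoff in 10am; Roadmap in 10am.

11am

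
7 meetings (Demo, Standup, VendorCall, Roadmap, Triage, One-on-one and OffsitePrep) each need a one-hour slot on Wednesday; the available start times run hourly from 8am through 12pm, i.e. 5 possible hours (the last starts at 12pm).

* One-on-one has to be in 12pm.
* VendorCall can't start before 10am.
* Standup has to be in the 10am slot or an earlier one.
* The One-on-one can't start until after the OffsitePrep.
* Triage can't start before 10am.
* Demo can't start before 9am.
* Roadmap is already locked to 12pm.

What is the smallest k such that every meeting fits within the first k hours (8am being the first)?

5

The precedence chain requires at least 2 distinct hours.
Roadmap can't be placed before 12pm — that is hour 5 counting from 8am — so the schedule must run through at least 5 hours.
5 works (last occupied hour: 12pm): for example Standup -> 8am, Demo -> 9am, VendorCall -> 10am, Roadmap -> 12pm, One-on-one -> 12pm, OffsitePrep -> 8am, Triage -> 10am.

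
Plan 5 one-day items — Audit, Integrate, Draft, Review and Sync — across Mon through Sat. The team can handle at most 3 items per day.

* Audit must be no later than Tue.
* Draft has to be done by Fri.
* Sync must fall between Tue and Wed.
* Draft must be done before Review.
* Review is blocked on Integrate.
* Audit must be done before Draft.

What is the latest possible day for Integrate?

Downstream work caps Integrate at Fri.
Integrate at Fri is achievable: Audit -> Mon; Review -> Sat; Integrate -> Fri; Draft -> Tue; Sync -> Tue.

Fri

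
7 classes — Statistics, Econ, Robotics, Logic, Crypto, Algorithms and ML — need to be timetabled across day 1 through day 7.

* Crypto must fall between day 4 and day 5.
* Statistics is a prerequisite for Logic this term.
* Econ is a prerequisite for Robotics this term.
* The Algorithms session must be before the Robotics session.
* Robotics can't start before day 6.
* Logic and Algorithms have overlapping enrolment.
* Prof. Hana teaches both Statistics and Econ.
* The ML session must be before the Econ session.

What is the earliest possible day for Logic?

Precedence pushes Logic to at least day 2.
Logic at day 2 is achievable: Algorithms=day 1, Robotics=day 6, Logic=day 2, Statistics=day 1, Econ=day 2, ML=day 1, Crypto=day 4.

day 2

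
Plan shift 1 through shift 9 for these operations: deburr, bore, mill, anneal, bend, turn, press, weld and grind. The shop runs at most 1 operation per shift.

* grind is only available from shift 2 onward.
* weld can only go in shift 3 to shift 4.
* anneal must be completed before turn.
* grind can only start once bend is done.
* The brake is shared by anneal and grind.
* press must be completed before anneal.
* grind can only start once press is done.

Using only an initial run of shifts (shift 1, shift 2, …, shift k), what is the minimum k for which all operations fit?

The precedence chain requires at least 3 distinct shifts.
With at most 1 per shift and 9 operations, at least 9 shifts are needed.
9 works (last occupied shift: shift 9): for example bore=shift 8, deburr=shift 7, turn=shift 6, bend=shift 2, mill=shift 9, grind=shift 4, weld=shift 3, anneal=shift 5, press=shift 1.

9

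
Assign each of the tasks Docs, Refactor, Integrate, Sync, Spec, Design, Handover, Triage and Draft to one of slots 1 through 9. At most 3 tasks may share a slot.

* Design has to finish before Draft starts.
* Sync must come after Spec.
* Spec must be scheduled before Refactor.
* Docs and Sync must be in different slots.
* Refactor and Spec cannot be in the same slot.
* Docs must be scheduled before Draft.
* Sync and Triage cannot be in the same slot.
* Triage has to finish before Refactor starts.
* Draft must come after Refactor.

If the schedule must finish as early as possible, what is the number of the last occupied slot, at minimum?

The precedence chain requires at least 3 distinct slots.
With at most 3 per slot and 9 tasks, at least 3 slots are needed.
3 works (last occupied slot: 3): for example Draft=3; Docs=1; Integrate=3; Sync=2; Spec=1; Design=2; Handover=3; Triage=1; Refactor=2.

slot 3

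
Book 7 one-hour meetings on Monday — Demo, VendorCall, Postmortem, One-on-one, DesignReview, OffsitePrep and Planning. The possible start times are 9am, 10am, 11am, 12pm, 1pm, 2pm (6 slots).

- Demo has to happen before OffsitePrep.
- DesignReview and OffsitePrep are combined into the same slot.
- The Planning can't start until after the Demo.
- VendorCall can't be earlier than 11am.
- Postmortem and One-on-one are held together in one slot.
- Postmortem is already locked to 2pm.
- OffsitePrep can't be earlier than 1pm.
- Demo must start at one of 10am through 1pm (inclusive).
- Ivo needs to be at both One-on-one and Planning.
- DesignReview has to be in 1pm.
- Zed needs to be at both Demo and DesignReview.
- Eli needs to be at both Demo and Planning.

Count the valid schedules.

Splitting on Demo: it can be 10am (12), 11am (8), 12pm (4). Listing each branch's schedules as (VendorCall, Postmortem, One-on-one, DesignReview, OffsitePrep, Planning):
Demo=10am: (11am,2pm,2pm,1pm,1pm,11am) (11am,2pm,2pm,1pm,1pm,12pm) (11am,2pm,2pm,1pm,1pm,1pm) (12pm,2pm,2pm,1pm,1pm,11am) (12pm,2pm,2pm,1pm,1pm,12pm) (12pm,2pm,2pm,1pm,1pm,1pm) (1pm,2pm,2pm,1pm,1pm,11am) (1pm,2pm,2pm,1pm,1pm,12pm) (1pm,2pm,2pm,1pm,1pm,1pm) (2pm,2pm,2pm,1pm,1pm,11am) (2pm,2pm,2pm,1pm,1pm,12pm) (2pm,2pm,2pm,1pm,1pm,1pm) — 12.
Demo=11am: (11am,2pm,2pm,1pm,1pm,12pm) (11am,2pm,2pm,1pm,1pm,1pm) (12pm,2pm,2pm,1pm,1pm,12pm) (12pm,2pm,2pm,1pm,1pm,1pm) (1pm,2pm,2pm,1pm,1pm,12pm) (1pm,2pm,2pm,1pm,1pm,1pm) (2pm,2pm,2pm,1pm,1pm,12pm) (2pm,2pm,2pm,1pm,1pm,1pm) — 8.
Demo=12pm: (11am,2pm,2pm,1pm,1pm,1pm) (12pm,2pm,2pm,1pm,1pm,1pm) (1pm,2pm,2pm,1pm,1pm,1pm) (2pm,2pm,2pm,1pm,1pm,1pm) — 4.
Summing: 12 + 8 + 4 = 24.

24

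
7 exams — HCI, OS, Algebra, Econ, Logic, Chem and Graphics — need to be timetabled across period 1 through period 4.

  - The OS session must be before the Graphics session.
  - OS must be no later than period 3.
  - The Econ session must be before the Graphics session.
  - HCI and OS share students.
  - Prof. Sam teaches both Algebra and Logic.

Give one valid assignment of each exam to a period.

Algebra=period 1, Econ=period 1, HCI=period 2, Chem=period 1, OS=period 1, Graphics=period 2, Logic=period 2

Checking: OS(period 1) before Graphics(period 2); Econ(period 1) before Graphics(period 2); HCI(period 2) != OS(period 1); Algebra(period 1) != Logic(period 2); OS=period 1 in [period 1,period 3].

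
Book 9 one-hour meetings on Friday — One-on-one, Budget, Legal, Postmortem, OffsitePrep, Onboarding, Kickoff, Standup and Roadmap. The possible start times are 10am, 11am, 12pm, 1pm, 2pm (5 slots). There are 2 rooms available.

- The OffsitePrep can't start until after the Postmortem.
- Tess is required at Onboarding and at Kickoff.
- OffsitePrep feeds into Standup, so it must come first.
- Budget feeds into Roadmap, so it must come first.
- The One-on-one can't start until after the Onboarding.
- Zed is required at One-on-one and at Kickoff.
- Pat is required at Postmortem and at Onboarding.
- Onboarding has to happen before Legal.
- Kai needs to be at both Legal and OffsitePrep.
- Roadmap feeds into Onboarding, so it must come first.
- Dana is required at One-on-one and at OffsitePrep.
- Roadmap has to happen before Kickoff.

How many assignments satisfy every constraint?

Splitting on One-on-one: it can be 1pm (8), 2pm (12). Listing each branch's schedules as (Budget, Legal, Postmortem, OffsitePrep, Onboarding, Kickoff, Standup, Roadmap):
One-on-one=1pm: (10am,1pm,10am,11am,12pm,2pm,12pm,11am) (10am,1pm,10am,11am,12pm,2pm,2pm,11am) (10am,1pm,10am,12pm,12pm,2pm,2pm,11am) (10am,1pm,11am,12pm,12pm,2pm,2pm,11am) (10am,2pm,10am,11am,12pm,2pm,12pm,11am) (10am,2pm,10am,11am,12pm,2pm,1pm,11am) (10am,2pm,10am,12pm,12pm,2pm,1pm,11am) (10am,2pm,11am,12pm,12pm,2pm,1pm,11am) — 8.
One-on-one=2pm: (10am,1pm,10am,11am,12pm,1pm,12pm,11am) (10am,1pm,10am,11am,12pm,1pm,2pm,11am) (10am,1pm,10am,12pm,12pm,1pm,2pm,11am) (10am,1pm,11am,12pm,12pm,1pm,2pm,11am) (10am,2pm,10am,11am,12pm,1pm,12pm,11am) (10am,2pm,10am,11am,12pm,1pm,1pm,11am) (10am,2pm,10am,11am,1pm,12pm,12pm,11am) (10am,2pm,10am,11am,1pm,12pm,1pm,11am) (10am,2pm,10am,12pm,12pm,1pm,1pm,11am) (10am,2pm,10am,12pm,1pm,12pm,1pm,11am) (10am,2pm,11am,12pm,12pm,1pm,1pm,11am) (10am,2pm,11am,12pm,1pm,12pm,1pm,11am) — 12.
Summing: 8 + 12 = 20.

20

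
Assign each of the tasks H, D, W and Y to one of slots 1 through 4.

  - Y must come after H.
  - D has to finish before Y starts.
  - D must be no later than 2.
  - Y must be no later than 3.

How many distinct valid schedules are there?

Splitting on H: it can be 1 (12), 2 (8). Listing each branch's schedules as (D, W, Y):
H=1: (1,1,2) (1,1,3) (1,2,2) (1,2,3) (1,3,2) (1,3,3) (1,4,2) (1,4,3) (2,1,3) (2,2,3) (2,3,3) (2,4,3) — 12.
H=2: (1,1,3) (1,2,3) (1,3,3) (1,4,3) (2,1,3) (2,2,3) (2,3,3) (2,4,3) — 8.
Summing: 12 + 8 = 20.

20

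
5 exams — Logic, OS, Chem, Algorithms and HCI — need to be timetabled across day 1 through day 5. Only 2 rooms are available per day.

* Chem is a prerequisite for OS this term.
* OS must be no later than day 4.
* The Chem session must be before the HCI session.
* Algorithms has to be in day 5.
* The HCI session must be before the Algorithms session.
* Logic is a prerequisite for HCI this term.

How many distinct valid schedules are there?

31

Splitting on Logic: it can be day 1 (14), day 2 (11), day 3 (6). Listing each branch's schedules as (OS, Chem, Algorithms, HCI) by day number:
Logic=day 1: (2,1,5,2) (2,1,5,3) (2,1,5,4) (3,1,5,2) (3,1,5,3) (3,1,5,4) (3,2,5,3) (3,2,5,4) (4,1,5,2) (4,1,5,3) (4,1,5,4) (4,2,5,3) (4,2,5,4) (4,3,5,4) — 14.
Logic=day 2: (2,1,5,3) (2,1,5,4) (3,1,5,3) (3,1,5,4) (3,2,5,3) (3,2,5,4) (4,1,5,3) (4,1,5,4) (4,2,5,3) (4,2,5,4) (4,3,5,4) — 11.
Logic=day 3: (2,1,5,4) (3,1,5,4) (3,2,5,4) (4,1,5,4) (4,2,5,4) (4,3,5,4) — 6.
Summing: 14 + 11 + 6 = 31.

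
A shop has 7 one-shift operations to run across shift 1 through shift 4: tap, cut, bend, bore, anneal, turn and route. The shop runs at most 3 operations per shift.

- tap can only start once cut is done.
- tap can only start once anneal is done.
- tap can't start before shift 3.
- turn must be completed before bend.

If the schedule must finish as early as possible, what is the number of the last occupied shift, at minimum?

The precedence chain requires at least 2 distinct shifts.
With at most 3 per shift and 7 operations, at least 3 shifts are needed.
tap can't be placed before shift 3, so the schedule must run through at least shift 3.
3 works (last occupied shift: shift 3): for example bend in shift 2, anneal in shift 1, route in shift 2, tap in shift 3, turn in shift 1, cut in shift 1, bore in shift 2.

3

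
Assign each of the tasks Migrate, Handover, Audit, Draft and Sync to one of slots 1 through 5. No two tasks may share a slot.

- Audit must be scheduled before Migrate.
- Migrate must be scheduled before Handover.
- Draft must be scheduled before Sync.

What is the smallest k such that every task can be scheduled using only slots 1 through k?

The precedence chain requires at least 3 distinct slots.
With at most 1 per slot and 5 tasks, at least 5 slots are needed.
5 works (last occupied slot: 5): for example Migrate -> 2; Handover -> 3; Sync -> 5; Draft -> 4; Audit -> 1.

5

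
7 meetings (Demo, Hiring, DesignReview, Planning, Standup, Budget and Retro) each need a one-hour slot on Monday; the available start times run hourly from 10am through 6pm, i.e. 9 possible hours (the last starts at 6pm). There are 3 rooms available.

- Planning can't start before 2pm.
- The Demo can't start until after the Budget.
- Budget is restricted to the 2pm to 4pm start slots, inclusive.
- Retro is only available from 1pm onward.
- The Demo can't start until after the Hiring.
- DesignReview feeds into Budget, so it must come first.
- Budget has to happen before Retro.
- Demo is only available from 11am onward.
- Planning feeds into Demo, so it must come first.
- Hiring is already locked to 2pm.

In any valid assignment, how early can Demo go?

Demo is available from 11am; precedence pushes Demo to at least 3pm.
Demo at 3pm is achievable: Demo -> 3pm, Hiring -> 2pm, Budget -> 2pm, Retro -> 3pm, Standup -> 10am, DesignReview -> 10am, Planning -> 2pm.

3pm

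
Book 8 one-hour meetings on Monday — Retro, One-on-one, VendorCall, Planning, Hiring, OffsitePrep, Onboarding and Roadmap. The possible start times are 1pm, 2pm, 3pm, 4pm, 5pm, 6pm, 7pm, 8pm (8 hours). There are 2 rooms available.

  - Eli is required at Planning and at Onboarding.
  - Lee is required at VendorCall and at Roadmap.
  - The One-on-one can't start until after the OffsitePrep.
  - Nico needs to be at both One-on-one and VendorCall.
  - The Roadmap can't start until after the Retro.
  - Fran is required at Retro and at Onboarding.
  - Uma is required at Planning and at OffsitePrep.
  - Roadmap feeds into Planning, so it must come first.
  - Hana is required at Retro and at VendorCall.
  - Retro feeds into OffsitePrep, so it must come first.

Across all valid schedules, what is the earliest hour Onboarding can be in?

Onboarding at 1pm is achievable: OffsitePrep in 3pm; Planning in 4pm; Roadmap in 3pm; Onboarding in 1pm; Hiring in 2pm; One-on-one in 4pm; VendorCall in 1pm; Retro in 2pm.

1pm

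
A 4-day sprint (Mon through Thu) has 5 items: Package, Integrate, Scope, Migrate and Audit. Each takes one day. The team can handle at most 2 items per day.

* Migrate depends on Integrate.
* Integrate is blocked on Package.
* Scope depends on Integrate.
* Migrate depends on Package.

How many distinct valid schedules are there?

Splitting on Package: it can be Mon (17), Tue (3). Listing each branch's schedules as (Integrate, Scope, Migrate, Audit):
Package=Mon: (Tue,Wed,Wed,Mon) (Tue,Wed,Wed,Tue) (Tue,Wed,Wed,Thu) (Tue,Wed,Thu,Mon) (Tue,Wed,Thu,Tue) (Tue,Wed,Thu,Wed) (Tue,Wed,Thu,Thu) (Tue,Thu,Wed,Mon) (Tue,Thu,Wed,Tue) (Tue,Thu,Wed,Wed) (Tue,Thu,Wed,Thu) (Tue,Thu,Thu,Mon) (Tue,Thu,Thu,Tue) (Tue,Thu,Thu,Wed) (Wed,Thu,Thu,Mon) (Wed,Thu,Thu,Tue) (Wed,Thu,Thu,Wed) — 17.
Package=Tue: (Wed,Thu,Thu,Mon) (Wed,Thu,Thu,Tue) (Wed,Thu,Thu,Wed) — 3.
Summing: 17 + 3 = 20.

20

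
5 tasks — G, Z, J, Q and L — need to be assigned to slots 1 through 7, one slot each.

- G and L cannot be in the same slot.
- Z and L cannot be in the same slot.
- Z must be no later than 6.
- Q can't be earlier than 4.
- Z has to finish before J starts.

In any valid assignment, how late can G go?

G at 7 is achievable: Q -> 4; L -> 2; G -> 7; J -> 2; Z -> 1.

7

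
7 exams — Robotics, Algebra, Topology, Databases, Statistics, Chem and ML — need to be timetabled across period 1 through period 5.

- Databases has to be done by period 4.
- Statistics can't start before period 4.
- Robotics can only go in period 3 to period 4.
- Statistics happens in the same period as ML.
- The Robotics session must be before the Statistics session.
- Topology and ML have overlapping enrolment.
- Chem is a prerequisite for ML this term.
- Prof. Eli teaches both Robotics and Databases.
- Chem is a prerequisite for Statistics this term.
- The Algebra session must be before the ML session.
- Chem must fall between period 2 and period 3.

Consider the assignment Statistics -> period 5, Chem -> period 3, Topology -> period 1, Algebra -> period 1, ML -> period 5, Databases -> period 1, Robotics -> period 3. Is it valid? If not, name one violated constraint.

Yes, all constraints hold

Statistics happens in the same period as ML — holds.
Chem must fall between period 2 and period 3 — holds.
The Algebra session must be before the ML session — holds.
Chem is a prerequisite for ML this term — holds.
Statistics can't start before period 4 — holds.
Prof. Eli teaches both Robotics and Databases — holds.
Robotics can only go in period 3 to period 4 — holds.
Topology and ML have overlapping enrolment — holds.
Databases has to be done by period 4 — holds.
The Robotics session must be before the Statistics session — holds.
Chem is a prerequisite for Statistics this term — holds.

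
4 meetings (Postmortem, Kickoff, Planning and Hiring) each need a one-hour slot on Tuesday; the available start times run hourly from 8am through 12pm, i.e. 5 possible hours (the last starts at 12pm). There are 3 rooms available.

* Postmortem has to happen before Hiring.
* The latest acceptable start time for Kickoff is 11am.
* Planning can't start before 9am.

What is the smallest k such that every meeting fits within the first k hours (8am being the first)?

The precedence chain requires at least 2 distinct hours.
With at most 3 per hour and 4 meetings, at least 2 hours are needed.
2 works (last occupied hour: 9am): for example Planning -> 9am; Postmortem -> 8am; Hiring -> 9am; Kickoff -> 8am.

2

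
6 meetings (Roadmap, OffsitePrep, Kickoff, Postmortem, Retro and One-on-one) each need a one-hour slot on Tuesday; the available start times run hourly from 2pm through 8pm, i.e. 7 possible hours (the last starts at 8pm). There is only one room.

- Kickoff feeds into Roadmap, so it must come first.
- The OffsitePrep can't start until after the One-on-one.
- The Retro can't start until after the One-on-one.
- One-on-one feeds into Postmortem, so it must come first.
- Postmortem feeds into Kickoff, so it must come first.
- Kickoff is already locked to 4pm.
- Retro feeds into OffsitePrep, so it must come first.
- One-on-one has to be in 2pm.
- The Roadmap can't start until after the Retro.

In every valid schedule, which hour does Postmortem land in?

One-on-one is fixed at 2pm and must come before Postmortem, so Postmortem is at least 3pm.
Kickoff is fixed at 4pm and must come after Postmortem, so Postmortem is at most 3pm.
So Postmortem must be 3pm.

3pm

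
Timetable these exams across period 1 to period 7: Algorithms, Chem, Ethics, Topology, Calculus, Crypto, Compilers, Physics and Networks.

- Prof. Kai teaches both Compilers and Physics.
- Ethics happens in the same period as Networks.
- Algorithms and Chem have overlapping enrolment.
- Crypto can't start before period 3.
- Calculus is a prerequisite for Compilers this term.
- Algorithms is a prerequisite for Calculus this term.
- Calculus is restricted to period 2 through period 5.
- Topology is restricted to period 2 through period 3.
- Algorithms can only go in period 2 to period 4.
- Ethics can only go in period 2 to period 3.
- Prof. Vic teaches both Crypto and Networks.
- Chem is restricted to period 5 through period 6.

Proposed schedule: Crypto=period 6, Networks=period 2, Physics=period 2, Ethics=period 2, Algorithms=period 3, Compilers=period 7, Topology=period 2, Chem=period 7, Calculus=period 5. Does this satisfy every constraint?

Chem is restricted to period 5 through period 6 — violated.
Calculus is restricted to period 2 through period 5 — holds.
Prof. Kai teaches both Compilers and Physics — holds.
Ethics can only go in period 2 to period 3 — holds.
Algorithms and Chem have overlapping enrolment — holds.
Prof. Vic teaches both Crypto and Networks — holds.
Algorithms is a prerequisite for Calculus this term — holds.
Topology is restricted to period 2 through period 3 — holds.
Crypto can't start before period 3 — holds.
Calculus is a prerequisite for Compilers this term — holds.
Algorithms can only go in period 2 to period 4 — holds.
Ethics happens in the same period as Networks — holds.

No — it violates: Chem is restricted to period 5 through period 6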